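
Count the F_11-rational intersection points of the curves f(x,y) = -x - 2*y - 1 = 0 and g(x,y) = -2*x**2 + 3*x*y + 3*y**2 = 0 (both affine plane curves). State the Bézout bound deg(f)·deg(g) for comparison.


Common zeros: ∅; count = 0; Bézout bound = 2.

deg(f) = 1, deg(g) = 2, so Bézout bound = 2.
Scan x ∈ F_11. For each x, list the y ∈ F_11 with f(x, y) ≡ 0 and those with g(x, y) ≡ 0 (mod 11); the common zeros in that column are the intersection.
  x = 0: f ≡ 0 at y ∈ {5}; g ≡ 0 at y ∈ {0}; common: ∅.
  x = 1: f ≡ 0 at y ∈ {10}; g ≡ 0 at y ∈ {5}; common: ∅.
  x = 2: f ≡ 0 at y ∈ {4}; g ≡ 0 at y ∈ {10}; common: ∅.
  x = 3: f ≡ 0 at y ∈ {9}; g ≡ 0 at y ∈ {4}; common: ∅.
  x = 4: f ≡ 0 at y ∈ {3}; g ≡ 0 at y ∈ {9}; common: ∅.
  x = 5: f ≡ 0 at y ∈ {8}; g ≡ 0 at y ∈ {3}; common: ∅.
  x = 6: f ≡ 0 at y ∈ {2}; g ≡ 0 at y ∈ {8}; common: ∅.
  x = 7: f ≡ 0 at y ∈ {7}; g ≡ 0 at y ∈ {2}; common: ∅.
  x = 8: f ≡ 0 at y ∈ {1}; g ≡ 0 at y ∈ {7}; common: ∅.
  x = 9: f ≡ 0 at y ∈ {6}; g ≡ 0 at y ∈ {1}; common: ∅.
  x = 10: f ≡ 0 at y ∈ {0}; g ≡ 0 at y ∈ {6}; common: ∅.
Collecting: common zeros = ∅, so the count is 0.
Comparison with the Bézout bound: 0 ≤ 2 = deg(f)·deg(g), as expected for curves with no common component (the affine F_11-count falls short of the bound because intersections may lie at infinity, over extension fields, or carry multiplicity).


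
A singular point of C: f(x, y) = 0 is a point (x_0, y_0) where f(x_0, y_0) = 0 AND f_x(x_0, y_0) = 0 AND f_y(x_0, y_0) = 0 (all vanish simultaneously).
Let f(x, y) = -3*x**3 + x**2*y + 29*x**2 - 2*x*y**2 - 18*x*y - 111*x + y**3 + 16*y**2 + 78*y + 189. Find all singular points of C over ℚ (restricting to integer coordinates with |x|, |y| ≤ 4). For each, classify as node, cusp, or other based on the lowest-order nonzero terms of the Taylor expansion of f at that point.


Singular points: {(3, -3)}; classification: node.

Compute partial derivatives:
  f_x = -9*x**2 + 2*x*y + 58*x - 2*y**2 - 18*y - 111.
  f_y = x**2 - 4*x*y - 18*x + 3*y**2 + 32*y + 78.
Scan x_0 ∈ {−4, ..., 4}. For each x_0, f_y(x_0, y) is a polynomial in y; find its integer roots y ∈ {−4, ..., 4}, then test f_x and f at those candidates.
  x = -4: f_y(-4, y) = 3*y**2 + 48*y + 166; no integer root y with |y| ≤ 4.
  x = -3: f_y(-3, y) = 3*y**2 + 44*y + 141; no integer root y with |y| ≤ 4.
  x = -2: f_y(-2, y) = 3*y**2 + 40*y + 118; no integer root y with |y| ≤ 4.
  x = -1: f_y(-1, y) = 3*y**2 + 36*y + 97; no integer root y with |y| ≤ 4.
  x = 0: f_y(0, y) = 3*y**2 + 32*y + 78; no integer root y with |y| ≤ 4.
  x = 1: f_y(1, y) = 3*y**2 + 28*y + 61; no integer root y with |y| ≤ 4.
  x = 2: f_y(2, y) = 3*y**2 + 24*y + 46; no integer root y with |y| ≤ 4.
  x = 3: f_y(3, y) = 3*y**2 + 20*y + 33; vanishes at y ∈ {-3}. (3, -3): f_x = 0, f = 0 — SINGULAR.
  x = 4: f_y(4, y) = 3*y**2 + 16*y + 22; no integer root y with |y| ≤ 4.
Only singular point on the grid: (3, -3).
Classify: substitute x = 3 + u, y = -3 + v and expand: f = -3*u**3 + u**2*v - u**2 - 2*u*v**2 + v**3 + v**2.
No constant or linear terms (consistent with a singular point). Quadratic part: -u**2 + v**2. Cubic part: -3*u**3 + u**2*v - 2*u*v**2 + v**3.
The quadratic part v**2 - u**2 = (v − u)(v + u) splits into two distinct linear factors, so there are two distinct tangent lines y − -3 = ±(x − 3) — this is a node (ordinary double point).
Classification: node.


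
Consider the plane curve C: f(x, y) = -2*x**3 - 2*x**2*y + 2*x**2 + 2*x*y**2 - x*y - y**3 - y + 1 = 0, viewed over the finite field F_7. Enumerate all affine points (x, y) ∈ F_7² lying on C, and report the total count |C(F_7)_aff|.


Affine F_7-points: {(1, 2), (2, 0), (2, 2), (3, 0), (3, 2), (3, 4), (4, 3), (4, 6), (6, 1)}; count = 9.

For each of the 49 pairs (x, y) ∈ F_7², evaluate f(x, y) mod 7. Record the zeros.
  x = 0: [0↦1, 1↦6, 2↦5, 3↦6, 4↦3, 5↦4, 6↦3]  zeros at y ∈ ∅
  x = 1: [0↦1, 1↦5, 2↦0, 3↦1, 4↦2, 5↦4, 6↦1]  zeros at y ∈ {2}
  x = 2: [0↦0, 1↦6, 2↦0, 3↦4, 4↦5, 5↦4, 6↦2]  zeros at y ∈ {0, 2}
  x = 3: [0↦0, 1↦4, 2↦0, 3↦3, 4↦0, 5↦6, 6↦1]  zeros at y ∈ {0, 2, 4}
  x = 4: [0↦3, 1↦1, 2↦2, 3↦0, 4↦3, 5↦5, 6↦0]  zeros at y ∈ {3, 6}
  x = 5: [0↦4, 1↦6, 2↦1, 3↦4, 4↦2, 5↦3, 6↦1]  zeros at y ∈ ∅
  x = 6: [0↦5, 1↦0, 2↦6, 3↦3, 4↦6, 5↦2, 6↦6]  zeros at y ∈ {1}
Collecting zeros: affine points = {(1, 2), (2, 0), (2, 2), (3, 0), (3, 2), (3, 4), (4, 3), (4, 6), (6, 1)}.
Total count |C(F_7)_aff| = 9.


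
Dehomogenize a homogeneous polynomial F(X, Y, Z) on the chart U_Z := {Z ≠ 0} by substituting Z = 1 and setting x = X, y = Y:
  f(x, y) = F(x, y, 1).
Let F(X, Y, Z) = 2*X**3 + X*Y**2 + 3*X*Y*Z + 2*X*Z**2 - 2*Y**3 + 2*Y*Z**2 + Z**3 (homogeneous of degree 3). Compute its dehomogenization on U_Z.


f(x, y) = 2*x**3 + x*y**2 + 3*x*y + 2*x - 2*y**3 + 2*y + 1

On U_Z we set Z = 1. Each monomial c·X^i·Y^j·Z^k in F becomes c·x^i·y^j·1^k = c·x^i·y^j.
Substituting Z = 1: F(X, Y, 1) = 2*x**3 + x*y**2 + 3*x*y + 2*x - 2*y**3 + 2*y + 1.
Note: deg(f) ≤ deg(F) = 3; strict inequality happens when F is divisible by Z (lost terms).


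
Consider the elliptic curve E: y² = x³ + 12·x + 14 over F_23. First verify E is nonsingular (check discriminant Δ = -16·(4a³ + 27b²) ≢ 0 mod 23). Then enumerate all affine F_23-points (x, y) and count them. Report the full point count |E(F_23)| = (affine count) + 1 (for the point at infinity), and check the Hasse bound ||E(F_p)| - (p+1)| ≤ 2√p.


Affine points = {(1, 2), (1, 21), (2, 0), (3, 10), (3, 13), (6, 7), (6, 16), (7, 2), (7, 21), (8, 1), (8, 22), (9, 0), (12, 0), (15, 2), (15, 21), (16, 1), (16, 22), (17, 5), (17, 18), (18, 6), (18, 17), (22, 1), (22, 22)}; affine count = 23; |E(F_23)| = 24.

Discriminant check: Δ ∝ 4a³ + 27b² = 4·12³ + 27·14² = 4·1728 + 27·196 ≡ 14 (mod 23). Nonzero ⇒ E is nonsingular.
For each x ∈ F_23, compute rhs = x³ + 12·x + 14 mod 23, then count y ∈ F_23 with y² ≡ rhs.
  x = 0: rhs = 14, matching y values: none (0 points).
  x = 1: rhs = 4, matching y values: 2, 21 (2 points).
  x = 2: rhs = 0, matching y values: 0 (1 points).
  x = 3: rhs = 8, matching y values: 10, 13 (2 points).
  x = 4: rhs = 11, matching y values: none (0 points).
  x = 5: rhs = 15, matching y values: none (0 points).
  x = 6: rhs = 3, matching y values: 7, 16 (2 points).
  x = 7: rhs = 4, matching y values: 2, 21 (2 points).
  x = 8: rhs = 1, matching y values: 1, 22 (2 points).
  x = 9: rhs = 0, matching y values: 0 (1 points).
  x = 10: rhs = 7, matching y values: none (0 points).
  x = 11: rhs = 5, matching y values: none (0 points).
  x = 12: rhs = 0, matching y values: 0 (1 points).
  x = 13: rhs = 21, matching y values: none (0 points).
  x = 14: rhs = 5, matching y values: none (0 points).
  x = 15: rhs = 4, matching y values: 2, 21 (2 points).
  x = 16: rhs = 1, matching y values: 1, 22 (2 points).
  x = 17: rhs = 2, matching y values: 5, 18 (2 points).
  x = 18: rhs = 13, matching y values: 6, 17 (2 points).
  x = 19: rhs = 17, matching y values: none (0 points).
  x = 20: rhs = 20, matching y values: none (0 points).
  x = 21: rhs = 5, matching y values: none (0 points).
  x = 22: rhs = 1, matching y values: 1, 22 (2 points).
Total affine count: 23.
Full point count |E(F_23)| = 23 + 1 = 24.
Hasse bound: |24 − (23+1)| = |0| = 0 ≤ 2√23 ≈ 9.5917 ✓.


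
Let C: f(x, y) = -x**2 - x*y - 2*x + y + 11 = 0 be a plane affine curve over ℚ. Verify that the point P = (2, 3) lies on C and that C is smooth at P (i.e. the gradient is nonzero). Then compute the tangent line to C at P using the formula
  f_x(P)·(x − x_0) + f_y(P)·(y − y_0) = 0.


Tangent line at P: -9*x - y + 21 = 0.

Step 1: f(2, 3) = 0, so P lies on C.
Step 2: partial derivatives
  f_x(x, y) = -2*x - y - 2, f_y(x, y) = 1 - x.
  f_x(P) = -9, f_y(P) = -1 (gradient nonzero, so P is smooth).
Step 3: tangent line at P: -9·(x − 2) + -1·(y − 3) = 0.
Expanding: -9*x - y + 21 = 0.


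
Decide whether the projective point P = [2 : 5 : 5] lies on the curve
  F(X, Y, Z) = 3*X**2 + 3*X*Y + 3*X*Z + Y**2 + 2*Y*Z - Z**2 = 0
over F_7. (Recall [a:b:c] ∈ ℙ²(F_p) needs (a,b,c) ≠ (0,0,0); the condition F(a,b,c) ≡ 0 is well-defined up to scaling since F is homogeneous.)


F(2,5,5) ≡ 3 (mod 7); P is NOT on the curve.

Evaluate F(2, 5, 5) term-by-term (mod 7).
  3*X**2 ↦ 3·4·1·1 = 12
  3*X*Y ↦ 3·2·5·1 = 30
  3*X*Z ↦ 3·2·1·5 = 30
  Y**2 ↦ 1·1·25·1 = 25
  2*Y*Z ↦ 2·1·5·5 = 50
  -Z**2 ↦ -1·1·1·25 = -25
Sum: F(2, 5, 5) = (12) + (30) + (30) + (25) + (50) + (-25) = 122.
Reducing mod 7: 122 ≡ 3 (mod 7).
Since F(a, b, c) ≡ 3 ≠ 0 (mod 7), P does NOT lie on the curve.


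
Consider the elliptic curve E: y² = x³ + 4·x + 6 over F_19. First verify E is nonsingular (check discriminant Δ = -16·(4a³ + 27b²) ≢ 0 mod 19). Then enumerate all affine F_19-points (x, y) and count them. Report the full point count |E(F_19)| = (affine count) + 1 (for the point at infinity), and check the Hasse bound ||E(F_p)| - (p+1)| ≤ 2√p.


Affine points = {(0, 5), (0, 14), (1, 7), (1, 12), (3, 8), (3, 11), (7, 4), (7, 15), (9, 7), (9, 12), (10, 1), (10, 18), (16, 9), (16, 10), (17, 3), (17, 16), (18, 1), (18, 18)}; affine count = 18; |E(F_19)| = 19.

Discriminant check: Δ ∝ 4a³ + 27b² = 4·4³ + 27·6² = 4·64 + 27·36 ≡ 12 (mod 19). Nonzero ⇒ E is nonsingular.
For each x ∈ F_19, compute rhs = x³ + 4·x + 6 mod 19, then count y ∈ F_19 with y² ≡ rhs.
  x = 0: rhs = 6, matching y values: 5, 14 (2 points).
  x = 1: rhs = 11, matching y values: 7, 12 (2 points).
  x = 2: rhs = 3, matching y values: none (0 points).
  x = 3: rhs = 7, matching y values: 8, 11 (2 points).
  x = 4: rhs = 10, matching y values: none (0 points).
  x = 5: rhs = 18, matching y values: none (0 points).
  x = 6: rhs = 18, matching y values: none (0 points).
  x = 7: rhs = 16, matching y values: 4, 15 (2 points).
  x = 8: rhs = 18, matching y values: none (0 points).
  x = 9: rhs = 11, matching y values: 7, 12 (2 points).
  x = 10: rhs = 1, matching y values: 1, 18 (2 points).
  x = 11: rhs = 13, matching y values: none (0 points).
  x = 12: rhs = 15, matching y values: none (0 points).
  x = 13: rhs = 13, matching y values: none (0 points).
  x = 14: rhs = 13, matching y values: none (0 points).
  x = 15: rhs = 2, matching y values: none (0 points).
  x = 16: rhs = 5, matching y values: 9, 10 (2 points).
  x = 17: rhs = 9, matching y values: 3, 16 (2 points).
  x = 18: rhs = 1, matching y values: 1, 18 (2 points).
Total affine count: 18.
Full point count |E(F_19)| = 18 + 1 = 19.
Hasse bound: |19 − (19+1)| = |-1| = 1 ≤ 2√19 ≈ 8.7178 ✓.


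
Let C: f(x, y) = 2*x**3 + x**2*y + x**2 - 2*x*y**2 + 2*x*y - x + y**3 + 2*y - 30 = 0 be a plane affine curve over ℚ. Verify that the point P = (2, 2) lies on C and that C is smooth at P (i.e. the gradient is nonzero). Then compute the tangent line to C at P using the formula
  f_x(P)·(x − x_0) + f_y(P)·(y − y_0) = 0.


Tangent line at P: 31*x + 6*y - 74 = 0.

Step 1: f(2, 2) = 0, so P lies on C.
Step 2: partial derivatives
  f_x(x, y) = 6*x**2 + 2*x*y + 2*x - 2*y**2 + 2*y - 1, f_y(x, y) = x**2 - 4*x*y + 2*x + 3*y**2 + 2.
  f_x(P) = 31, f_y(P) = 6 (gradient nonzero, so P is smooth).
Step 3: tangent line at P: 31·(x − 2) + 6·(y − 2) = 0.
Expanding: 31*x + 6*y - 74 = 0.


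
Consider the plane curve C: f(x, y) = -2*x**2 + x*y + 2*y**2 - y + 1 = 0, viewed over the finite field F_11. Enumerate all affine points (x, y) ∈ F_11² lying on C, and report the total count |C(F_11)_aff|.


Affine F_11-points: {(0, 8), (0, 9), (4, 7), (4, 8), (5, 2), (5, 7), (7, 2), (7, 6), (8, 3), (8, 10), (10, 3), (10, 9)}; count = 12.

For each of the 121 pairs (x, y) ∈ F_11², evaluate f(x, y) mod 11. Record the zeros.
  x = 0: [0↦1, 1↦2, 2↦7, 3↦5, 4↦7, 5↦2, 6↦1, 7↦4, 8↦0, 9↦0, 10↦4]  zeros at y ∈ {8, 9}
  x = 1: [0↦10, 1↦1, 2↦7, 3↦6, 4↦9, 5↦5, 6↦5, 7↦9, 8↦6, 9↦7, 10↦1]  zeros at y ∈ ∅
  x = 2: [0↦4, 1↦7, 2↦3, 3↦3, 4↦7, 5↦4, 6↦5, 7↦10, 8↦8, 9↦10, 10↦5]  zeros at y ∈ ∅
  x = 3: [0↦5, 1↦9, 2↦6, 3↦7, 4↦1, 5↦10, 6↦1, 7↦7, 8↦6, 9↦9, 10↦5]  zeros at y ∈ ∅
  x = 4: [0↦2, 1↦7, 2↦5, 3↦7, 4↦2, 5↦1, 6↦4, 7↦0, 8↦0, 9↦4, 10↦1]  zeros at y ∈ {7, 8}
  x = 5: [0↦6, 1↦1, 2↦0, 3↦3, 4↦10, 5↦10, 6↦3, 7↦0, 8↦1, 9↦6, 10↦4]  zeros at y ∈ {2, 7}
  x = 6: [0↦6, 1↦2, 2↦2, 3↦6, 4↦3, 5↦4, 6↦9, 7↦7, 8↦9, 9↦4, 10↦3]  zeros at y ∈ ∅
  x = 7: [0↦2, 1↦10, 2↦0, 3↦5, 4↦3, 5↦5, 6↦0, 7↦10, 8↦2, 9↦9, 10↦9]  zeros at y ∈ {2, 6}
  x = 8: [0↦5, 1↦3, 2↦5, 3↦0, 4↦10, 5↦2, 6↦9, 7↦9, 8↦2, 9↦10, 10↦0]  zeros at y ∈ {3, 10}
  x = 9: [0↦4, 1↦3, 2↦6, 3↦2, 4↦2, 5↦6, 6↦3, 7↦4, 8↦9, 9↦7, 10↦9]  zeros at y ∈ ∅
  x = 10: [0↦10, 1↦10, 2↦3, 3↦0, 4↦1, 5↦6, 6↦4, 7↦6, 8↦1, 9↦0, 10↦3]  zeros at y ∈ {3, 9}
Collecting zeros: affine points = {(0, 8), (0, 9), (4, 7), (4, 8), (5, 2), (5, 7), (7, 2), (7, 6), (8, 3), (8, 10), (10, 3), (10, 9)}.
Total count |C(F_11)_aff| = 12.


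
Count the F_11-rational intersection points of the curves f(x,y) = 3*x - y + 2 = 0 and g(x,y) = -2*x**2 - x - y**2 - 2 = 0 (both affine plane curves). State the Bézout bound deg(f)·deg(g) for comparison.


Common zeros: {(8, 4)}; count = 1; Bézout bound = 2.

deg(f) = 1, deg(g) = 2, so Bézout bound = 2.
Scan x ∈ F_11. For each x, list the y ∈ F_11 with f(x, y) ≡ 0 and those with g(x, y) ≡ 0 (mod 11); the common zeros in that column are the intersection.
  x = 0: f ≡ 0 at y ∈ {2}; g ≡ 0 at y ∈ {3, 8}; common: ∅.
  x = 1: f ≡ 0 at y ∈ {5}; g ≡ 0 at y ∈ ∅; common: ∅.
  x = 2: f ≡ 0 at y ∈ {8}; g ≡ 0 at y ∈ ∅; common: ∅.
  x = 3: f ≡ 0 at y ∈ {0}; g ≡ 0 at y ∈ ∅; common: ∅.
  x = 4: f ≡ 0 at y ∈ {3}; g ≡ 0 at y ∈ ∅; common: ∅.
  x = 5: f ≡ 0 at y ∈ {6}; g ≡ 0 at y ∈ {3, 8}; common: ∅.
  x = 6: f ≡ 0 at y ∈ {9}; g ≡ 0 at y ∈ ∅; common: ∅.
  x = 7: f ≡ 0 at y ∈ {1}; g ≡ 0 at y ∈ {5, 6}; common: ∅.
  x = 8: f ≡ 0 at y ∈ {4}; g ≡ 0 at y ∈ {4, 7}; common: {4}.
  x = 9: f ≡ 0 at y ∈ {7}; g ≡ 0 at y ∈ {5, 6}; common: ∅.
  x = 10: f ≡ 0 at y ∈ {10}; g ≡ 0 at y ∈ ∅; common: ∅.
Collecting: common zeros = {(8, 4)}, so the count is 1.
Comparison with the Bézout bound: 1 ≤ 2 = deg(f)·deg(g), as expected for curves with no common component (the affine F_11-count falls short of the bound because intersections may lie at infinity, over extension fields, or carry multiplicity).


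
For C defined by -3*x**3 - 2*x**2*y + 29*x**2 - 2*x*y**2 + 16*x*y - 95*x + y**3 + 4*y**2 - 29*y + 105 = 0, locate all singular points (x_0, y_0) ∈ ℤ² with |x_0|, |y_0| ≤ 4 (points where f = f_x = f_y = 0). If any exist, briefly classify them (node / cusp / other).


Singular points: {(3, 1)}; classification: cusp.

Compute partial derivatives:
  f_x = -9*x**2 - 4*x*y + 58*x - 2*y**2 + 16*y - 95.
  f_y = -2*x**2 - 4*x*y + 16*x + 3*y**2 + 8*y - 29.
Scan x_0 ∈ {−4, ..., 4}. For each x_0, f_y(x_0, y) is a polynomial in y; find its integer roots y ∈ {−4, ..., 4}, then test f_x and f at those candidates.
  x = -4: f_y(-4, y) = 3*y**2 + 24*y - 125; no integer root y with |y| ≤ 4.
  x = -3: f_y(-3, y) = 3*y**2 + 20*y - 95; no integer root y with |y| ≤ 4.
  x = -2: f_y(-2, y) = 3*y**2 + 16*y - 69; no integer root y with |y| ≤ 4.
  x = -1: f_y(-1, y) = 3*y**2 + 12*y - 47; no integer root y with |y| ≤ 4.
  x = 0: f_y(0, y) = 3*y**2 + 8*y - 29; no integer root y with |y| ≤ 4.
  x = 1: f_y(1, y) = 3*y**2 + 4*y - 15; vanishes at y ∈ {-3}. (1, -3): f_x = -100 ≠ 0.
  x = 2: f_y(2, y) = 3*y**2 - 5; no integer root y with |y| ≤ 4.
  x = 3: f_y(3, y) = 3*y**2 - 4*y + 1; vanishes at y ∈ {1}. (3, 1): f_x = 0, f = 0 — SINGULAR.
  x = 4: f_y(4, y) = 3*y**2 - 8*y + 3; no integer root y with |y| ≤ 4.
Only singular point on the grid: (3, 1).
Classify: substitute x = 3 + u, y = 1 + v and expand: f = -3*u**3 - 2*u**2*v - 2*u*v**2 + v**3 + v**2.
No constant or linear terms (consistent with a singular point). Quadratic part: v**2. Cubic part: -3*u**3 - 2*u**2*v - 2*u*v**2 + v**3.
The quadratic part v**2 is a perfect square, so there is a single (double) tangent line v = 0, i.e. y = 1. Restricting the cubic part to that line (v = 0) leaves -3*u**3 ≠ 0, so f is not divisible by v and the branch is v² ≈ 3*u**3 to lowest order — this is a cusp.
Classification: cusp.


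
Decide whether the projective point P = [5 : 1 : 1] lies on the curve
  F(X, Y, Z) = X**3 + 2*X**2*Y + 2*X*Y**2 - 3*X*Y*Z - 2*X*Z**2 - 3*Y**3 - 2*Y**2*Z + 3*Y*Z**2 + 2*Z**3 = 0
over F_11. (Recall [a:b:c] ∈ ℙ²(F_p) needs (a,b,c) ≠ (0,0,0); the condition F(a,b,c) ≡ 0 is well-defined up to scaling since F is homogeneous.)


F(5,1,1) ≡ 6 (mod 11); P is NOT on the curve.

Evaluate F(5, 1, 1) term-by-term (mod 11).
  X**3 ↦ 1·125·1·1 = 125
  2*X**2*Y ↦ 2·25·1·1 = 50
  2*X*Y**2 ↦ 2·5·1·1 = 10
  -3*X*Y*Z ↦ -3·5·1·1 = -15
  -2*X*Z**2 ↦ -2·5·1·1 = -10
  -3*Y**3 ↦ -3·1·1·1 = -3
  -2*Y**2*Z ↦ -2·1·1·1 = -2
  3*Y*Z**2 ↦ 3·1·1·1 = 3
  2*Z**3 ↦ 2·1·1·1 = 2
Sum: F(5, 1, 1) = (125) + (50) + (10) + (-15) + (-10) + (-3) + (-2) + (3) + (2) = 160.
Reducing mod 11: 160 ≡ 6 (mod 11).
Since F(a, b, c) ≡ 6 ≠ 0 (mod 11), P does NOT lie on the curve.


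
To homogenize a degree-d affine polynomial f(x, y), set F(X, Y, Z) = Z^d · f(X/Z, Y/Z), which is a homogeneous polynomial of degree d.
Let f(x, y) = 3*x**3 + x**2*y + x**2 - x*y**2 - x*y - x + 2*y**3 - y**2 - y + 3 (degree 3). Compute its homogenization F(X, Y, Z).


F(X, Y, Z) = 3*X**3 + X**2*Y + X**2*Z - X*Y**2 - X*Y*Z - X*Z**2 + 2*Y**3 - Y**2*Z - Y*Z**2 + 3*Z**3

deg(f) = 3.
Substitute x = X/Z, y = Y/Z into f, then multiply by Z^3.
  monomial 3·x^3·y^0 ↦ 3·X^3·Y^0·Z^0.
  monomial 1·x^2·y^1 ↦ 1·X^2·Y^1·Z^0.
  monomial 1·x^2·y^0 ↦ 1·X^2·Y^0·Z^1.
  monomial -1·x^1·y^2 ↦ -1·X^1·Y^2·Z^0.
  monomial -1·x^1·y^1 ↦ -1·X^1·Y^1·Z^1.
  monomial -1·x^1·y^0 ↦ -1·X^1·Y^0·Z^2.
  monomial 2·x^0·y^3 ↦ 2·X^0·Y^3·Z^0.
  monomial -1·x^0·y^2 ↦ -1·X^0·Y^2·Z^1.
  monomial -1·x^0·y^1 ↦ -1·X^0·Y^1·Z^2.
  monomial 3·x^0·y^0 ↦ 3·X^0·Y^0·Z^3.
Collecting: F(X, Y, Z) = 3*X**3 + X**2*Y + X**2*Z - X*Y**2 - X*Y*Z - X*Z**2 + 2*Y**3 - Y**2*Z - Y*Z**2 + 3*Z**3.


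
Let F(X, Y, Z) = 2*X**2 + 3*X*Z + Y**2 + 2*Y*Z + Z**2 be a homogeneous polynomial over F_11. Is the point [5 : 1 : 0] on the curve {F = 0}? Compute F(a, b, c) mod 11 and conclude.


F(5,1,0) ≡ 7 (mod 11); P is NOT on the curve.

Evaluate F(5, 1, 0) term-by-term (mod 11).
  2*X**2 ↦ 2·25·1·1 = 50
  3*X*Z ↦ 3·5·1·0 = 0
  Y**2 ↦ 1·1·1·1 = 1
  2*Y*Z ↦ 2·1·1·0 = 0
  Z**2 ↦ 1·1·1·0 = 0
Sum: F(5, 1, 0) = (50) + (0) + (1) + (0) + (0) = 51.
Reducing mod 11: 51 ≡ 7 (mod 11).
Since F(a, b, c) ≡ 7 ≠ 0 (mod 11), P does NOT lie on the curve.


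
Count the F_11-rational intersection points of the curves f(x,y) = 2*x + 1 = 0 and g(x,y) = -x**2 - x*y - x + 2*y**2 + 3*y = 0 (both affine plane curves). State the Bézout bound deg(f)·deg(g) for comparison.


Common zeros: ∅; count = 0; Bézout bound = 2.

deg(f) = 1, deg(g) = 2, so Bézout bound = 2.
Scan x ∈ F_11. For each x, list the y ∈ F_11 with f(x, y) ≡ 0 and those with g(x, y) ≡ 0 (mod 11); the common zeros in that column are the intersection.
  x = 0: f ≡ 0 at y ∈ ∅; g ≡ 0 at y ∈ {0, 4}; common: ∅.
  x = 1: f ≡ 0 at y ∈ ∅; g ≡ 0 at y ∈ {3, 7}; common: ∅.
  x = 2: f ≡ 0 at y ∈ ∅; g ≡ 0 at y ∈ {7, 9}; common: ∅.
  x = 3: f ≡ 0 at y ∈ ∅; g ≡ 0 at y ∈ ∅; common: ∅.
  x = 4: f ≡ 0 at y ∈ ∅; g ≡ 0 at y ∈ ∅; common: ∅.
  x = 5: f ≡ 0 at y ∈ {0, 1, 2, 3, 4, 5, 6, 7, 8, 9, 10}; g ≡ 0 at y ∈ ∅; common: ∅.
  x = 6: f ≡ 0 at y ∈ ∅; g ≡ 0 at y ∈ {3, 4}; common: ∅.
  x = 7: f ≡ 0 at y ∈ ∅; g ≡ 0 at y ∈ ∅; common: ∅.
  x = 8: f ≡ 0 at y ∈ ∅; g ≡ 0 at y ∈ ∅; common: ∅.
  x = 9: f ≡ 0 at y ∈ ∅; g ≡ 0 at y ∈ ∅; common: ∅.
  x = 10: f ≡ 0 at y ∈ ∅; g ≡ 0 at y ∈ {0, 9}; common: ∅.
Collecting: common zeros = ∅, so the count is 0.
Comparison with the Bézout bound: 0 ≤ 2 = deg(f)·deg(g), as expected for curves with no common component (the affine F_11-count falls short of the bound because intersections may lie at infinity, over extension fields, or carry multiplicity).


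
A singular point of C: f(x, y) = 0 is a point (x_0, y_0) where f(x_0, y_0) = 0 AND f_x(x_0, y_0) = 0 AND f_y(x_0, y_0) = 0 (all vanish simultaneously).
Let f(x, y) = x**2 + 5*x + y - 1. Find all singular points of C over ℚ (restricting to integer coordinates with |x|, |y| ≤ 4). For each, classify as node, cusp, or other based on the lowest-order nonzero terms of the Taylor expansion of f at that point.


No singular points in the scanned grid; C is smooth there.

Compute partial derivatives:
  f_x = 2*x + 5.
  f_y = 1.
f_y = 1 is a nonzero constant, so f_y never vanishes: no point (x, y) can satisfy f = f_x = f_y = 0. In particular no (x, y) ∈ {−4, ..., 4}² is singular; the curve is smooth.


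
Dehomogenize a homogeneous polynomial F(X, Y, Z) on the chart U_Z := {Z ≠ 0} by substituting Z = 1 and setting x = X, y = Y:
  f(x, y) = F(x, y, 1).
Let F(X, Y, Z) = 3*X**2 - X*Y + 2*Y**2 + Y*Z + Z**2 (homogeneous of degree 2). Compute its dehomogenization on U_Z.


f(x, y) = 3*x**2 - x*y + 2*y**2 + y + 1

On U_Z we set Z = 1. Each monomial c·X^i·Y^j·Z^k in F becomes c·x^i·y^j·1^k = c·x^i·y^j.
Substituting Z = 1: F(X, Y, 1) = 3*x**2 - x*y + 2*y**2 + y + 1.
Note: deg(f) ≤ deg(F) = 2; strict inequality happens when F is divisible by Z (lost terms).


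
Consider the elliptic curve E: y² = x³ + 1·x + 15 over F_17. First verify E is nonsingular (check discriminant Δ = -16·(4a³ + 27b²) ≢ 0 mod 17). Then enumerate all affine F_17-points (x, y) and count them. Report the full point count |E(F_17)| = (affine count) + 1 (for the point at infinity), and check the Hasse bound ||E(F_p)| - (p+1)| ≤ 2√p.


Affine points = {(0, 7), (0, 10), (1, 0), (2, 5), (2, 12), (4, 7), (4, 10), (5, 3), (5, 14), (6, 4), (6, 13), (7, 5), (7, 12), (8, 5), (8, 12), (12, 2), (12, 15), (13, 7), (13, 10), (14, 6), (14, 11), (16, 8), (16, 9)}; affine count = 23; |E(F_17)| = 24.

Discriminant check: Δ ∝ 4a³ + 27b² = 4·1³ + 27·15² = 4·1 + 27·225 ≡ 10 (mod 17). Nonzero ⇒ E is nonsingular.
For each x ∈ F_17, compute rhs = x³ + 1·x + 15 mod 17, then count y ∈ F_17 with y² ≡ rhs.
  x = 0: rhs = 15, matching y values: 7, 10 (2 points).
  x = 1: rhs = 0, matching y values: 0 (1 points).
  x = 2: rhs = 8, matching y values: 5, 12 (2 points).
  x = 3: rhs = 11, matching y values: none (0 points).
  x = 4: rhs = 15, matching y values: 7, 10 (2 points).
  x = 5: rhs = 9, matching y values: 3, 14 (2 points).
  x = 6: rhs = 16, matching y values: 4, 13 (2 points).
  x = 7: rhs = 8, matching y values: 5, 12 (2 points).
  x = 8: rhs = 8, matching y values: 5, 12 (2 points).
  x = 9: rhs = 5, matching y values: none (0 points).
  x = 10: rhs = 5, matching y values: none (0 points).
  x = 11: rhs = 14, matching y values: none (0 points).
  x = 12: rhs = 4, matching y values: 2, 15 (2 points).
  x = 13: rhs = 15, matching y values: 7, 10 (2 points).
  x = 14: rhs = 2, matching y values: 6, 11 (2 points).
  x = 15: rhs = 5, matching y values: none (0 points).
  x = 16: rhs = 13, matching y values: 8, 9 (2 points).
Total affine count: 23.
Full point count |E(F_17)| = 23 + 1 = 24.
Hasse bound: |24 − (17+1)| = |6| = 6 ≤ 2√17 ≈ 8.2462 ✓.


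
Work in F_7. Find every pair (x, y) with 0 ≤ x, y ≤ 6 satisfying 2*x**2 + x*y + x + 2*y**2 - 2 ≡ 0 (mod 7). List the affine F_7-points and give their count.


Affine F_7-points: {(0, 1), (0, 6), (1, 5), (3, 4), (3, 5), (5, 4), (6, 1), (6, 3)}; count = 8.

For each of the 49 pairs (x, y) ∈ F_7², evaluate f(x, y) mod 7. Record the zeros.
  x = 0: [0↦5, 1↦0, 2↦6, 3↦2, 4↦2, 5↦6, 6↦0]  zeros at y ∈ {1, 6}
  x = 1: [0↦1, 1↦4, 2↦4, 3↦1, 4↦2, 5↦0, 6↦2]  zeros at y ∈ {5}
  x = 2: [0↦1, 1↦5, 2↦6, 3↦4, 4↦6, 5↦5, 6↦1]  zeros at y ∈ ∅
  x = 3: [0↦5, 1↦3, 2↦5, 3↦4, 4↦0, 5↦0, 6↦4]  zeros at y ∈ {4, 5}
  x = 4: [0↦6, 1↦5, 2↦1, 3↦1, 4↦5, 5↦6, 6↦4]  zeros at y ∈ ∅
  x = 5: [0↦4, 1↦4, 2↦1, 3↦2, 4↦0, 5↦2, 6↦1]  zeros at y ∈ {4}
  x = 6: [0↦6, 1↦0, 2↦5, 3↦0, 4↦6, 5↦2, 6↦2]  zeros at y ∈ {1, 3}
Collecting zeros: affine points = {(0, 1), (0, 6), (1, 5), (3, 4), (3, 5), (5, 4), (6, 1), (6, 3)}.
Total count |C(F_7)_aff| = 8.


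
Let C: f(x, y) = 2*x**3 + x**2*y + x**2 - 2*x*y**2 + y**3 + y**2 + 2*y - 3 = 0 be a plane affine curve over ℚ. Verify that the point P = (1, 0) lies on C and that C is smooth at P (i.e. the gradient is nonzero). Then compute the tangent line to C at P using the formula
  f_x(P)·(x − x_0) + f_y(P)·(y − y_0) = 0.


Tangent line at P: 8*x + 3*y - 8 = 0.

Step 1: f(1, 0) = 0, so P lies on C.
Step 2: partial derivatives
  f_x(x, y) = 6*x**2 + 2*x*y + 2*x - 2*y**2, f_y(x, y) = x**2 - 4*x*y + 3*y**2 + 2*y + 2.
  f_x(P) = 8, f_y(P) = 3 (gradient nonzero, so P is smooth).
Step 3: tangent line at P: 8·(x − 1) + 3·(y − 0) = 0.
Expanding: 8*x + 3*y - 8 = 0.


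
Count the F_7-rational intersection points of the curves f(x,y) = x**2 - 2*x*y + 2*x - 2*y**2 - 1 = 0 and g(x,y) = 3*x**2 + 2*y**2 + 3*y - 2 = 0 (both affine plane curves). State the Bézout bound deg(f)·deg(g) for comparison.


Common zeros: {(6, 3)}; count = 1; Bézout bound = 4.

deg(f) = 2, deg(g) = 2, so Bézout bound = 4.
Scan x ∈ F_7. For each x, list the y ∈ F_7 with f(x, y) ≡ 0 and those with g(x, y) ≡ 0 (mod 7); the common zeros in that column are the intersection.
  x = 0: f ≡ 0 at y ∈ ∅; g ≡ 0 at y ∈ {4, 5}; common: ∅.
  x = 1: f ≡ 0 at y ∈ ∅; g ≡ 0 at y ∈ {3, 6}; common: ∅.
  x = 2: f ≡ 0 at y ∈ {0, 5}; g ≡ 0 at y ∈ ∅; common: ∅.
  x = 3: f ≡ 0 at y ∈ {0, 4}; g ≡ 0 at y ∈ ∅; common: ∅.
  x = 4: f ≡ 0 at y ∈ ∅; g ≡ 0 at y ∈ ∅; common: ∅.
  x = 5: f ≡ 0 at y ∈ {3, 6}; g ≡ 0 at y ∈ ∅; common: ∅.
  x = 6: f ≡ 0 at y ∈ {3, 5}; g ≡ 0 at y ∈ {3, 6}; common: {3}.
Collecting: common zeros = {(6, 3)}, so the count is 1.
Comparison with the Bézout bound: 1 ≤ 4 = deg(f)·deg(g), as expected for curves with no common component (the affine F_7-count falls short of the bound because intersections may lie at infinity, over extension fields, or carry multiplicity).


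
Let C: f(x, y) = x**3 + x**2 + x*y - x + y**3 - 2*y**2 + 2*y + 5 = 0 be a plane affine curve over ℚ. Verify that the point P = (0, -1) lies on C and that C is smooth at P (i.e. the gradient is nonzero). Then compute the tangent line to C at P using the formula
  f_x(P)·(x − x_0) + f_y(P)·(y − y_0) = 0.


Tangent line at P: -2*x + 9*y + 9 = 0.

Step 1: f(0, -1) = 0, so P lies on C.
Step 2: partial derivatives
  f_x(x, y) = 3*x**2 + 2*x + y - 1, f_y(x, y) = x + 3*y**2 - 4*y + 2.
  f_x(P) = -2, f_y(P) = 9 (gradient nonzero, so P is smooth).
Step 3: tangent line at P: -2·(x − 0) + 9·(y − -1) = 0.
Expanding: -2*x + 9*y + 9 = 0.


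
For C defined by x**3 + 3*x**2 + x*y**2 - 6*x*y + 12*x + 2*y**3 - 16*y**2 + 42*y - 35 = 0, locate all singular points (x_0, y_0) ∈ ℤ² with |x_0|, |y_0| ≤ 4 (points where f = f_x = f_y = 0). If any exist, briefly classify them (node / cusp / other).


Singular points: {(-1, 3)}; classification: cusp.

Compute partial derivatives:
  f_x = 3*x**2 + 6*x + y**2 - 6*y + 12.
  f_y = 2*x*y - 6*x + 6*y**2 - 32*y + 42.
Scan x_0 ∈ {−4, ..., 4}. For each x_0, f_y(x_0, y) is a polynomial in y; find its integer roots y ∈ {−4, ..., 4}, then test f_x and f at those candidates.
  x = -4: f_y(-4, y) = 6*y**2 - 40*y + 66; vanishes at y ∈ {3}. (-4, 3): f_x = 27 ≠ 0.
  x = -3: f_y(-3, y) = 6*y**2 - 38*y + 60; vanishes at y ∈ {3}. (-3, 3): f_x = 12 ≠ 0.
  x = -2: f_y(-2, y) = 6*y**2 - 36*y + 54; vanishes at y ∈ {3}. (-2, 3): f_x = 3 ≠ 0.
  x = -1: f_y(-1, y) = 6*y**2 - 34*y + 48; vanishes at y ∈ {3}. (-1, 3): f_x = 0, f = 0 — SINGULAR.
  x = 0: f_y(0, y) = 6*y**2 - 32*y + 42; vanishes at y ∈ {3}. (0, 3): f_x = 3 ≠ 0.
  x = 1: f_y(1, y) = 6*y**2 - 30*y + 36; vanishes at y ∈ {2, 3}. (1, 2): f_x = 13 ≠ 0; (1, 3): f_x = 12 ≠ 0.
  x = 2: f_y(2, y) = 6*y**2 - 28*y + 30; vanishes at y ∈ {3}. (2, 3): f_x = 27 ≠ 0.
  x = 3: f_y(3, y) = 6*y**2 - 26*y + 24; vanishes at y ∈ {3}. (3, 3): f_x = 48 ≠ 0.
  x = 4: f_y(4, y) = 6*y**2 - 24*y + 18; vanishes at y ∈ {1, 3}. (4, 1): f_x = 79 ≠ 0; (4, 3): f_x = 75 ≠ 0.
Only singular point on the grid: (-1, 3).
Classify: substitute x = -1 + u, y = 3 + v and expand: f = u**3 + u*v**2 + 2*v**3 + v**2.
No constant or linear terms (consistent with a singular point). Quadratic part: v**2. Cubic part: u**3 + u*v**2 + 2*v**3.
The quadratic part v**2 is a perfect square, so there is a single (double) tangent line v = 0, i.e. y = 3. Restricting the cubic part to that line (v = 0) leaves u**3 ≠ 0, so f is not divisible by v and the branch is v² ≈ -u**3 to lowest order — this is a cusp.
Classification: cusp.


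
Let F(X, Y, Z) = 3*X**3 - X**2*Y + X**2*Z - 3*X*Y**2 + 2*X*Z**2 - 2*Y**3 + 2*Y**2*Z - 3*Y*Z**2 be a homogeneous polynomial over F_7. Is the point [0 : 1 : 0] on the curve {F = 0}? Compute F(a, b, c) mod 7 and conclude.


F(0,1,0) ≡ 5 (mod 7); P is NOT on the curve.

Evaluate F(0, 1, 0) term-by-term (mod 7).
  3*X**3 ↦ 3·0·1·1 = 0
  -X**2*Y ↦ -1·0·1·1 = 0
  X**2*Z ↦ 1·0·1·0 = 0
  -3*X*Y**2 ↦ -3·0·1·1 = 0
  2*X*Z**2 ↦ 2·0·1·0 = 0
  -2*Y**3 ↦ -2·1·1·1 = -2
  2*Y**2*Z ↦ 2·1·1·0 = 0
  -3*Y*Z**2 ↦ -3·1·1·0 = 0
Sum: F(0, 1, 0) = (0) + (0) + (0) + (0) + (0) + (-2) + (0) + (0) = -2.
Reducing mod 7: -2 ≡ 5 (mod 7).
Since F(a, b, c) ≡ 5 ≠ 0 (mod 7), P does NOT lie on the curve.


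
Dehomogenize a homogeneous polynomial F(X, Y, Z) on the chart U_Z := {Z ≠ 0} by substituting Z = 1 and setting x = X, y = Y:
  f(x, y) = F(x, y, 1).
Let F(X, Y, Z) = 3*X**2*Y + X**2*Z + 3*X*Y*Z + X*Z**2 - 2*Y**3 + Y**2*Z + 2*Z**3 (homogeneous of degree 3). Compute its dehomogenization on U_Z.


f(x, y) = 3*x**2*y + x**2 + 3*x*y + x - 2*y**3 + y**2 + 2

On U_Z we set Z = 1. Each monomial c·X^i·Y^j·Z^k in F becomes c·x^i·y^j·1^k = c·x^i·y^j.
Substituting Z = 1: F(X, Y, 1) = 3*x**2*y + x**2 + 3*x*y + x - 2*y**3 + y**2 + 2.
Note: deg(f) ≤ deg(F) = 3; strict inequality happens when F is divisible by Z (lost terms).


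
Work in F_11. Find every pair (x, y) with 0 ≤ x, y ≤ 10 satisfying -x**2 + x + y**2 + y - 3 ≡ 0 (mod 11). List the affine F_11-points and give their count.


Affine F_11-points: {(3, 4), (3, 6), (5, 3), (5, 7), (6, 0), (6, 10), (7, 3), (7, 7), (9, 4), (9, 6)}; count = 10.

For each of the 121 pairs (x, y) ∈ F_11², evaluate f(x, y) mod 11. Record the zeros.
  x = 0: [0↦8, 1↦10, 2↦3, 3↦9, 4↦6, 5↦5, 6↦6, 7↦9, 8↦3, 9↦10, 10↦8]  zeros at y ∈ ∅
  x = 1: [0↦8, 1↦10, 2↦3, 3↦9, 4↦6, 5↦5, 6↦6, 7↦9, 8↦3, 9↦10, 10↦8]  zeros at y ∈ ∅
  x = 2: [0↦6, 1↦8, 2↦1, 3↦7, 4↦4, 5↦3, 6↦4, 7↦7, 8↦1, 9↦8, 10↦6]  zeros at y ∈ ∅
  x = 3: [0↦2, 1↦4, 2↦8, 3↦3, 4↦0, 5↦10, 6↦0, 7↦3, 8↦8, 9↦4, 10↦2]  zeros at y ∈ {4, 6}
  x = 4: [0↦7, 1↦9, 2↦2, 3↦8, 4↦5, 5↦4, 6↦5, 7↦8, 8↦2, 9↦9, 10↦7]  zeros at y ∈ ∅
  x = 5: [0↦10, 1↦1, 2↦5, 3↦0, 4↦8, 5↦7, 6↦8, 7↦0, 8↦5, 9↦1, 10↦10]  zeros at y ∈ {3, 7}
  x = 6: [0↦0, 1↦2, 2↦6, 3↦1, 4↦9, 5↦8, 6↦9, 7↦1, 8↦6, 9↦2, 10↦0]  zeros at y ∈ {0, 10}
  x = 7: [0↦10, 1↦1, 2↦5, 3↦0, 4↦8, 5↦7, 6↦8, 7↦0, 8↦5, 9↦1, 10↦10]  zeros at y ∈ {3, 7}
  x = 8: [0↦7, 1↦9, 2↦2, 3↦8, 4↦5, 5↦4, 6↦5, 7↦8, 8↦2, 9↦9, 10↦7]  zeros at y ∈ ∅
  x = 9: [0↦2, 1↦4, 2↦8, 3↦3, 4↦0, 5↦10, 6↦0, 7↦3, 8↦8, 9↦4, 10↦2]  zeros at y ∈ {4, 6}
  x = 10: [0↦6, 1↦8, 2↦1, 3↦7, 4↦4, 5↦3, 6↦4, 7↦7, 8↦1, 9↦8, 10↦6]  zeros at y ∈ ∅
Collecting zeros: affine points = {(3, 4), (3, 6), (5, 3), (5, 7), (6, 0), (6, 10), (7, 3), (7, 7), (9, 4), (9, 6)}.
Total count |C(F_11)_aff| = 10.


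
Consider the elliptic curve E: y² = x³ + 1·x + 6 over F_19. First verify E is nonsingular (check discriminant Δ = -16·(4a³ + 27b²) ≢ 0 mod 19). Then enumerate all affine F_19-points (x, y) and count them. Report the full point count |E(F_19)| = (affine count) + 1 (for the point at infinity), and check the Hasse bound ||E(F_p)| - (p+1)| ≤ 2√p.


Affine points = {(0, 5), (0, 14), (2, 4), (2, 15), (3, 6), (3, 13), (4, 6), (4, 13), (6, 0), (10, 3), (10, 16), (12, 6), (12, 13), (14, 3), (14, 16), (18, 2), (18, 17)}; affine count = 17; |E(F_19)| = 18.

Discriminant check: Δ ∝ 4a³ + 27b² = 4·1³ + 27·6² = 4·1 + 27·36 ≡ 7 (mod 19). Nonzero ⇒ E is nonsingular.
For each x ∈ F_19, compute rhs = x³ + 1·x + 6 mod 19, then count y ∈ F_19 with y² ≡ rhs.
  x = 0: rhs = 6, matching y values: 5, 14 (2 points).
  x = 1: rhs = 8, matching y values: none (0 points).
  x = 2: rhs = 16, matching y values: 4, 15 (2 points).
  x = 3: rhs = 17, matching y values: 6, 13 (2 points).
  x = 4: rhs = 17, matching y values: 6, 13 (2 points).
  x = 5: rhs = 3, matching y values: none (0 points).
  x = 6: rhs = 0, matching y values: 0 (1 points).
  x = 7: rhs = 14, matching y values: none (0 points).
  x = 8: rhs = 13, matching y values: none (0 points).
  x = 9: rhs = 3, matching y values: none (0 points).
  x = 10: rhs = 9, matching y values: 3, 16 (2 points).
  x = 11: rhs = 18, matching y values: none (0 points).
  x = 12: rhs = 17, matching y values: 6, 13 (2 points).
  x = 13: rhs = 12, matching y values: none (0 points).
  x = 14: rhs = 9, matching y values: 3, 16 (2 points).
  x = 15: rhs = 14, matching y values: none (0 points).
  x = 16: rhs = 14, matching y values: none (0 points).
  x = 17: rhs = 15, matching y values: none (0 points).
  x = 18: rhs = 4, matching y values: 2, 17 (2 points).
Total affine count: 17.
Full point count |E(F_19)| = 17 + 1 = 18.
Hasse bound: |18 − (19+1)| = |-2| = 2 ≤ 2√19 ≈ 8.7178 ✓.


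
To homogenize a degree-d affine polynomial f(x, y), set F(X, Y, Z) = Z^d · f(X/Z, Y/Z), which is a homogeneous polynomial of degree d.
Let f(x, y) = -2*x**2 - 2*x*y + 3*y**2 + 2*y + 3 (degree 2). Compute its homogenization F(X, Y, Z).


F(X, Y, Z) = -2*X**2 - 2*X*Y + 3*Y**2 + 2*Y*Z + 3*Z**2

deg(f) = 2.
Substitute x = X/Z, y = Y/Z into f, then multiply by Z^2.
  monomial -2·x^2·y^0 ↦ -2·X^2·Y^0·Z^0.
  monomial -2·x^1·y^1 ↦ -2·X^1·Y^1·Z^0.
  monomial 3·x^0·y^2 ↦ 3·X^0·Y^2·Z^0.
  monomial 2·x^0·y^1 ↦ 2·X^0·Y^1·Z^1.
  monomial 3·x^0·y^0 ↦ 3·X^0·Y^0·Z^2.
Collecting: F(X, Y, Z) = -2*X**2 - 2*X*Y + 3*Y**2 + 2*Y*Z + 3*Z**2.


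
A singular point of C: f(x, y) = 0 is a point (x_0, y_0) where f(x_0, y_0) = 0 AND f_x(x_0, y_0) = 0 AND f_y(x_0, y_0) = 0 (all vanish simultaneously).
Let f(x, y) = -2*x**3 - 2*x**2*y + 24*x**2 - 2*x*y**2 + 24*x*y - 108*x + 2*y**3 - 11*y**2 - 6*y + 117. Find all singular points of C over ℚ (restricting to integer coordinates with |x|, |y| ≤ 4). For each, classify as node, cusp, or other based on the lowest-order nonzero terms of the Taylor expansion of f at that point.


Singular points: {(3, 3)}; classification: cusp.

Compute partial derivatives:
  f_x = -6*x**2 - 4*x*y + 48*x - 2*y**2 + 24*y - 108.
  f_y = -2*x**2 - 4*x*y + 24*x + 6*y**2 - 22*y - 6.
Scan x_0 ∈ {−4, ..., 4}. For each x_0, f_y(x_0, y) is a polynomial in y; find its integer roots y ∈ {−4, ..., 4}, then test f_x and f at those candidates.
  x = -4: f_y(-4, y) = 6*y**2 - 6*y - 134; no integer root y with |y| ≤ 4.
  x = -3: f_y(-3, y) = 6*y**2 - 10*y - 96; no integer root y with |y| ≤ 4.
  x = -2: f_y(-2, y) = 6*y**2 - 14*y - 62; no integer root y with |y| ≤ 4.
  x = -1: f_y(-1, y) = 6*y**2 - 18*y - 32; no integer root y with |y| ≤ 4.
  x = 0: f_y(0, y) = 6*y**2 - 22*y - 6; no integer root y with |y| ≤ 4.
  x = 1: f_y(1, y) = 6*y**2 - 26*y + 16; no integer root y with |y| ≤ 4.
  x = 2: f_y(2, y) = 6*y**2 - 30*y + 34; no integer root y with |y| ≤ 4.
  x = 3: f_y(3, y) = 6*y**2 - 34*y + 48; vanishes at y ∈ {3}. (3, 3): f_x = 0, f = 0 — SINGULAR.
  x = 4: f_y(4, y) = 6*y**2 - 38*y + 58; no integer root y with |y| ≤ 4.
Only singular point on the grid: (3, 3).
Classify: substitute x = 3 + u, y = 3 + v and expand: f = -2*u**3 - 2*u**2*v - 2*u*v**2 + 2*v**3 + v**2.
No constant or linear terms (consistent with a singular point). Quadratic part: v**2. Cubic part: -2*u**3 - 2*u**2*v - 2*u*v**2 + 2*v**3.
The quadratic part v**2 is a perfect square, so there is a single (double) tangent line v = 0, i.e. y = 3. Restricting the cubic part to that line (v = 0) leaves -2*u**3 ≠ 0, so f is not divisible by v and the branch is v² ≈ 2*u**3 to lowest order — this is a cusp.
Classification: cusp.


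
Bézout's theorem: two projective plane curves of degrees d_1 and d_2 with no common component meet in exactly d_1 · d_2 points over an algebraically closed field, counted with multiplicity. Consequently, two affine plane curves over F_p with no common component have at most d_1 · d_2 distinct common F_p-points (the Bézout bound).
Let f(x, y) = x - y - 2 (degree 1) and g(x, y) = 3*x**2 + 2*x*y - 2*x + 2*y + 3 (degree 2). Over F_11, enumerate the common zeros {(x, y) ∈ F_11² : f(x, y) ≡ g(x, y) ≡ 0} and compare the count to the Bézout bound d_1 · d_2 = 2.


Common zeros: {(1, 10), (2, 0)}; count = 2; Bézout bound = 2.

deg(f) = 1, deg(g) = 2, so Bézout bound = 2.
Scan x ∈ F_11. For each x, list the y ∈ F_11 with f(x, y) ≡ 0 and those with g(x, y) ≡ 0 (mod 11); the common zeros in that column are the intersection.
  x = 0: f ≡ 0 at y ∈ {9}; g ≡ 0 at y ∈ {4}; common: ∅.
  x = 1: f ≡ 0 at y ∈ {10}; g ≡ 0 at y ∈ {10}; common: {10}.
  x = 2: f ≡ 0 at y ∈ {0}; g ≡ 0 at y ∈ {0}; common: {0}.
  x = 3: f ≡ 0 at y ∈ {1}; g ≡ 0 at y ∈ {8}; common: ∅.
  x = 4: f ≡ 0 at y ∈ {2}; g ≡ 0 at y ∈ {10}; common: ∅.
  x = 5: f ≡ 0 at y ∈ {3}; g ≡ 0 at y ∈ {9}; common: ∅.
  x = 6: f ≡ 0 at y ∈ {4}; g ≡ 0 at y ∈ {0}; common: ∅.
  x = 7: f ≡ 0 at y ∈ {5}; g ≡ 0 at y ∈ {8}; common: ∅.
  x = 8: f ≡ 0 at y ∈ {6}; g ≡ 0 at y ∈ {9}; common: ∅.
  x = 9: f ≡ 0 at y ∈ {7}; g ≡ 0 at y ∈ {4}; common: ∅.
  x = 10: f ≡ 0 at y ∈ {8}; g ≡ 0 at y ∈ ∅; common: ∅.
Collecting: common zeros = {(1, 10), (2, 0)}, so the count is 2.
Comparison with the Bézout bound: 2 ≤ 2 = deg(f)·deg(g), as expected for curves with no common component (the bound is attained).


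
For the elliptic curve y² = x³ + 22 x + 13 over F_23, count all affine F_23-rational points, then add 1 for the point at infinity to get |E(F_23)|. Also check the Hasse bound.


Affine points = {(0, 6), (0, 17), (1, 6), (1, 17), (4, 2), (4, 21), (5, 8), (5, 15), (6, 4), (6, 19), (7, 2), (7, 21), (12, 2), (12, 21), (13, 9), (13, 14), (14, 11), (14, 12), (18, 10), (18, 13), (20, 9), (20, 14), (22, 6), (22, 17)}; affine count = 24; |E(F_23)| = 25.

Discriminant check: Δ ∝ 4a³ + 27b² = 4·22³ + 27·13² = 4·10648 + 27·169 ≡ 5 (mod 23). Nonzero ⇒ E is nonsingular.
For each x ∈ F_23, compute rhs = x³ + 22·x + 13 mod 23, then count y ∈ F_23 with y² ≡ rhs.
  x = 0: rhs = 13, matching y values: 6, 17 (2 points).
  x = 1: rhs = 13, matching y values: 6, 17 (2 points).
  x = 2: rhs = 19, matching y values: none (0 points).
  x = 3: rhs = 14, matching y values: none (0 points).
  x = 4: rhs = 4, matching y values: 2, 21 (2 points).
  x = 5: rhs = 18, matching y values: 8, 15 (2 points).
  x = 6: rhs = 16, matching y values: 4, 19 (2 points).
  x = 7: rhs = 4, matching y values: 2, 21 (2 points).
  x = 8: rhs = 11, matching y values: none (0 points).
  x = 9: rhs = 20, matching y values: none (0 points).
  x = 10: rhs = 14, matching y values: none (0 points).
  x = 11: rhs = 22, matching y values: none (0 points).
  x = 12: rhs = 4, matching y values: 2, 21 (2 points).
  x = 13: rhs = 12, matching y values: 9, 14 (2 points).
  x = 14: rhs = 6, matching y values: 11, 12 (2 points).
  x = 15: rhs = 15, matching y values: none (0 points).
  x = 16: rhs = 22, matching y values: none (0 points).
  x = 17: rhs = 10, matching y values: none (0 points).
  x = 18: rhs = 8, matching y values: 10, 13 (2 points).
  x = 19: rhs = 22, matching y values: none (0 points).
  x = 20: rhs = 12, matching y values: 9, 14 (2 points).
  x = 21: rhs = 7, matching y values: none (0 points).
  x = 22: rhs = 13, matching y values: 6, 17 (2 points).
Total affine count: 24.
Full point count |E(F_23)| = 24 + 1 = 25.
Hasse bound: |25 − (23+1)| = |1| = 1 ≤ 2√23 ≈ 9.5917 ✓.
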